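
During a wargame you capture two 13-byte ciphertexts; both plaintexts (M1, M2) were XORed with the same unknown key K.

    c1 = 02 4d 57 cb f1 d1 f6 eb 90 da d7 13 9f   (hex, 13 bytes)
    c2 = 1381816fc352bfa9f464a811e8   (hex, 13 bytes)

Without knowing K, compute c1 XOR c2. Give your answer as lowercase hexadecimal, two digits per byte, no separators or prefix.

11ccd6a43283494264be7f0277

c1 ⊕ c2 = (M1 ⊕ K) ⊕ (M2 ⊕ K) = M1 ⊕ M2 — the shared key cancels under XOR.
byte 0:   2 XOR  19 =  17
byte 1:  77 XOR 129 = 204
byte 2:  87 XOR 129 = 214
byte 3: 203 XOR 111 = 164
byte 4: 241 XOR 195 =  50
byte 5: 209 XOR  82 = 131
byte 6: 246 XOR 191 =  73
byte 7: 235 XOR 169 =  66
byte 8: 144 XOR 244 = 100
byte 9: 218 XOR 100 = 190
byte 10: 215 XOR 168 = 127
byte 11:  19 XOR  17 =   2
byte 12: 159 XOR 232 = 119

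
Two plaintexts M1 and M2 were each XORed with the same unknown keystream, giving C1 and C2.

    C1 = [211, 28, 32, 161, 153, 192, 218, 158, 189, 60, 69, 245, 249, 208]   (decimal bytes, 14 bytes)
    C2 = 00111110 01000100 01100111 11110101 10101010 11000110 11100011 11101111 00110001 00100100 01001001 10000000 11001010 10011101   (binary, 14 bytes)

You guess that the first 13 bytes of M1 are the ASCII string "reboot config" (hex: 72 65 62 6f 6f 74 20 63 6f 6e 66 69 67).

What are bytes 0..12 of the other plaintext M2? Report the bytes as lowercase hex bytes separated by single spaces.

9f 3d 25 3b 5c 72 19 12 e3 76 6a 1c 54

First, C1 ⊕ C2 = (M1 ⊕ K) ⊕ (M2 ⊕ K) = M1 ⊕ M2, so the key drops out. Then M2 = (M1 ⊕ M2) ⊕ M1 over the first 13 bytes.
byte 0: (d3 XOR 3e) XOR 72 = ed XOR 72 = 9f
byte 1: (1c XOR 44) XOR 65 = 58 XOR 65 = 3d
byte 2: (20 XOR 67) XOR 62 = 47 XOR 62 = 25
byte 3: (a1 XOR f5) XOR 6f = 54 XOR 6f = 3b
byte 4: (99 XOR aa) XOR 6f = 33 XOR 6f = 5c
byte 5: (c0 XOR c6) XOR 74 = 06 XOR 74 = 72
byte 6: (da XOR e3) XOR 20 = 39 XOR 20 = 19
byte 7: (9e XOR ef) XOR 63 = 71 XOR 63 = 12
byte 8: (bd XOR 31) XOR 6f = 8c XOR 6f = e3
byte 9: (3c XOR 24) XOR 6e = 18 XOR 6e = 76
byte 10: (45 XOR 49) XOR 66 = 0c XOR 66 = 6a
byte 11: (f5 XOR 80) XOR 69 = 75 XOR 69 = 1c
byte 12: (f9 XOR ca) XOR 67 = 33 XOR 67 = 54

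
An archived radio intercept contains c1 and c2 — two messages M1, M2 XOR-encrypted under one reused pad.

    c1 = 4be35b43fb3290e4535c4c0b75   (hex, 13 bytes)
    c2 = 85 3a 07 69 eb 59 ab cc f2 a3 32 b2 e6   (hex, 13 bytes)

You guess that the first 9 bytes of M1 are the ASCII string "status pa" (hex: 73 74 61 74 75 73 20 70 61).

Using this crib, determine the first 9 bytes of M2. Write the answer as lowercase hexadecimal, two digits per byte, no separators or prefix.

First, c1 ⊕ c2 = (M1 ⊕ K) ⊕ (M2 ⊕ K) = M1 ⊕ M2, so the key drops out. Then M2 = (M1 ⊕ M2) ⊕ M1 over the first 9 bytes.
byte 0: (4b XOR 85) XOR 73 = ce XOR 73 = bd
byte 1: (e3 XOR 3a) XOR 74 = d9 XOR 74 = ad
byte 2: (5b XOR 07) XOR 61 = 5c XOR 61 = 3d
byte 3: (43 XOR 69) XOR 74 = 2a XOR 74 = 5e
byte 4: (fb XOR eb) XOR 75 = 10 XOR 75 = 65
byte 5: (32 XOR 59) XOR 73 = 6b XOR 73 = 18
byte 6: (90 XOR ab) XOR 20 = 3b XOR 20 = 1b
byte 7: (e4 XOR cc) XOR 70 = 28 XOR 70 = 58
byte 8: (53 XOR f2) XOR 61 = a1 XOR 61 = c0

bdad3d5e65181b58c0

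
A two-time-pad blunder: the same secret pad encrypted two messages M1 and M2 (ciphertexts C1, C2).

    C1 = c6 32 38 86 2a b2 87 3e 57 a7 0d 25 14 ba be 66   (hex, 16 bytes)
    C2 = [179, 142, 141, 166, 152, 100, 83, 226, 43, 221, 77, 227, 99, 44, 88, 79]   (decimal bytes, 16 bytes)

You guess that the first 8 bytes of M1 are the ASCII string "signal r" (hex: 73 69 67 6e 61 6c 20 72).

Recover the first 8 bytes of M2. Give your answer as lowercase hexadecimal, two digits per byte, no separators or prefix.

First, C1 ⊕ C2 = (M1 ⊕ K) ⊕ (M2 ⊕ K) = M1 ⊕ M2, so the key drops out. Then M2 = (M1 ⊕ M2) ⊕ M1 over the first 8 bytes.
byte 0: (c6 xor b3) xor 73 = 75 xor 73 = 06
byte 1: (32 xor 8e) xor 69 = bc xor 69 = d5
byte 2: (38 xor 8d) xor 67 = b5 xor 67 = d2
byte 3: (86 xor a6) xor 6e = 20 xor 6e = 4e
byte 4: (2a xor 98) xor 61 = b2 xor 61 = d3
byte 5: (b2 xor 64) xor 6c = d6 xor 6c = ba
byte 6: (87 xor 53) xor 20 = d4 xor 20 = f4
byte 7: (3e xor e2) xor 72 = dc xor 72 = ae

06d5d24ed3baf4ae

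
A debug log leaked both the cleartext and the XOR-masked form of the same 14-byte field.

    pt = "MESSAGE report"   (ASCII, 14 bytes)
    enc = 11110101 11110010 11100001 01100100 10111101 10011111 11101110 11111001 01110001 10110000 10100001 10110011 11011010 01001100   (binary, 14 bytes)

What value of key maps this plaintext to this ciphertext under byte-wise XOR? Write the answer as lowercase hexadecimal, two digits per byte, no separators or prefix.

Since enc = pt ⊕ key, XORing both sides with pt gives key = pt ⊕ enc.
byte 0: 01001101 XOR 11110101 = 10111000
byte 1: 01000101 XOR 11110010 = 10110111
byte 2: 01010011 XOR 11100001 = 10110010
byte 3: 01010011 XOR 01100100 = 00110111
byte 4: 01000001 XOR 10111101 = 11111100
byte 5: 01000111 XOR 10011111 = 11011000
byte 6: 01000101 XOR 11101110 = 10101011
byte 7: 00100000 XOR 11111001 = 11011001
byte 8: 01110010 XOR 01110001 = 00000011
byte 9: 01100101 XOR 10110000 = 11010101
byte 10: 01110000 XOR 10100001 = 11010001
byte 11: 01101111 XOR 10110011 = 11011100
byte 12: 01110010 XOR 11011010 = 10101000
byte 13: 01110100 XOR 01001100 = 00111000

b8b7b237fcd8abd903d5d1dca838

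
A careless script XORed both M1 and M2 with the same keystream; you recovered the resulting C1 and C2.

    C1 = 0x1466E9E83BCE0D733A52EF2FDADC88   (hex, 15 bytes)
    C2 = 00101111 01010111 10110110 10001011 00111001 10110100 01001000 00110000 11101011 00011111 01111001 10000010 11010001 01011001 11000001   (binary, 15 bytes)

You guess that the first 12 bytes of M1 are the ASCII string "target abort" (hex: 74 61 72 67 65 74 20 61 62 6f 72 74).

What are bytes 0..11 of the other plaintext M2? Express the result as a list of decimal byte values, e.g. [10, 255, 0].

[79, 80, 45, 4, 103, 14, 101, 34, 179, 34, 228, 217]

First, C1 ⊕ C2 = (M1 ⊕ K) ⊕ (M2 ⊕ K) = M1 ⊕ M2, so the key drops out. Then M2 = (M1 ⊕ M2) ⊕ M1 over the first 12 bytes.
byte 0: (14 XOR 2f) XOR 74 = 3b XOR 74 = 4f
byte 1: (66 XOR 57) XOR 61 = 31 XOR 61 = 50
byte 2: (e9 XOR b6) XOR 72 = 5f XOR 72 = 2d
byte 3: (e8 XOR 8b) XOR 67 = 63 XOR 67 = 04
byte 4: (3b XOR 39) XOR 65 = 02 XOR 65 = 67
byte 5: (ce XOR b4) XOR 74 = 7a XOR 74 = 0e
byte 6: (0d XOR 48) XOR 20 = 45 XOR 20 = 65
byte 7: (73 XOR 30) XOR 61 = 43 XOR 61 = 22
byte 8: (3a XOR eb) XOR 62 = d1 XOR 62 = b3
byte 9: (52 XOR 1f) XOR 6f = 4d XOR 6f = 22
byte 10: (ef XOR 79) XOR 72 = 96 XOR 72 = e4
byte 11: (2f XOR 82) XOR 74 = ad XOR 74 = d9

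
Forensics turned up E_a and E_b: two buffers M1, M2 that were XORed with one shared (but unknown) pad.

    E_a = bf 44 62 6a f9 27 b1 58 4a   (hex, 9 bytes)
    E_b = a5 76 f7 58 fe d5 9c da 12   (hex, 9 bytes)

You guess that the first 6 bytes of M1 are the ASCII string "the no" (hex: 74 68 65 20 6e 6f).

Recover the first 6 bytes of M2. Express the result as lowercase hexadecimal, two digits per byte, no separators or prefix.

6e5af012699d

First, E_a ⊕ E_b = (M1 ⊕ K) ⊕ (M2 ⊕ K) = M1 ⊕ M2, so the key drops out. Then M2 = (M1 ⊕ M2) ⊕ M1 over the first 6 bytes.
byte 0: (bf xor a5) xor 74 = 1a xor 74 = 6e
byte 1: (44 xor 76) xor 68 = 32 xor 68 = 5a
byte 2: (62 xor f7) xor 65 = 95 xor 65 = f0
byte 3: (6a xor 58) xor 20 = 32 xor 20 = 12
byte 4: (f9 xor fe) xor 6e = 07 xor 6e = 69
byte 5: (27 xor d5) xor 6f = f2 xor 6f = 9d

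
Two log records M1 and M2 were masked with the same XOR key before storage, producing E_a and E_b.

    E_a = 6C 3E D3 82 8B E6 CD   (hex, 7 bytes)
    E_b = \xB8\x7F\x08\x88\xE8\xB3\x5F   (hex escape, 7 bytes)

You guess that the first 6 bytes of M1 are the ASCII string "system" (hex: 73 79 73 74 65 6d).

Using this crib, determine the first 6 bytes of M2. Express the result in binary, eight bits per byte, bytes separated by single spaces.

10100111 00111000 10101000 01111110 00000110 00111000

First, E_a ⊕ E_b = (M1 ⊕ K) ⊕ (M2 ⊕ K) = M1 ⊕ M2, so the key drops out. Then M2 = (M1 ⊕ M2) ⊕ M1 over the first 6 bytes.
byte 0: (6c ⊕ b8) ⊕ 73 = d4 ⊕ 73 = a7
byte 1: (3e ⊕ 7f) ⊕ 79 = 41 ⊕ 79 = 38
byte 2: (d3 ⊕ 08) ⊕ 73 = db ⊕ 73 = a8
byte 3: (82 ⊕ 88) ⊕ 74 = 0a ⊕ 74 = 7e
byte 4: (8b ⊕ e8) ⊕ 65 = 63 ⊕ 65 = 06
byte 5: (e6 ⊕ b3) ⊕ 6d = 55 ⊕ 6d = 38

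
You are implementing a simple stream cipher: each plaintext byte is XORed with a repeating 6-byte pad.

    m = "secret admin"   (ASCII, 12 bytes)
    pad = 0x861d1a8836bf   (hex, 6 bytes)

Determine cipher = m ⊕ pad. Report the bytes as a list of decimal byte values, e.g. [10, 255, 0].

The 6-byte key repeats, so the effective keystream is 86 1d 1a 88 36 bf 86 1d 1a 88 36 bf.
byte 0: 73 XOR 86 = f5
byte 1: 65 XOR 1d = 78
byte 2: 63 XOR 1a = 79
byte 3: 72 XOR 88 = fa
byte 4: 65 XOR 36 = 53
byte 5: 74 XOR bf = cb
byte 6: 20 XOR 86 = a6
byte 7: 61 XOR 1d = 7c
byte 8: 64 XOR 1a = 7e
byte 9: 6d XOR 88 = e5
byte 10: 69 XOR 36 = 5f
byte 11: 6e XOR bf = d1

[245, 120, 121, 250, 83, 203, 166, 124, 126, 229, 95, 209]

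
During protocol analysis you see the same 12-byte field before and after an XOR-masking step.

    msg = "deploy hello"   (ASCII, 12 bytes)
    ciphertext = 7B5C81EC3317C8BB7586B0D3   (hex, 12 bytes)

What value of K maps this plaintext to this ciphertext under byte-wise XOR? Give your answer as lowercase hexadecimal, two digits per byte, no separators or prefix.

Since ciphertext = msg ⊕ K, XORing both sides with msg gives K = msg ⊕ ciphertext.
64 xor 7b = 1f
65 xor 5c = 39
70 xor 81 = f1
6c xor ec = 80
6f xor 33 = 5c
79 xor 17 = 6e
20 xor c8 = e8
68 xor bb = d3
65 xor 75 = 10
6c xor 86 = ea
6c xor b0 = dc
6f xor d3 = bc

1f39f1805c6ee8d310eadcbc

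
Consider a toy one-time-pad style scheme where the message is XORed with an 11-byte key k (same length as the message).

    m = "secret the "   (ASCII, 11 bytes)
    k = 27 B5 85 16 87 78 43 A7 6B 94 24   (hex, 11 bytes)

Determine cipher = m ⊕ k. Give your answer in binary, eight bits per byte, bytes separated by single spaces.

XOR is its own inverse, so applying the key byte-wise gives the result directly.
115 XOR  39 =  84
101 XOR 181 = 208
 99 XOR 133 = 230
114 XOR  22 = 100
101 XOR 135 = 226
116 XOR 120 =  12
 32 XOR  67 =  99
116 XOR 167 = 211
104 XOR 107 =   3
101 XOR 148 = 241
 32 XOR  36 =   4

01010100 11010000 11100110 01100100 11100010 00001100 01100011 11010011 00000011 11110001 00000100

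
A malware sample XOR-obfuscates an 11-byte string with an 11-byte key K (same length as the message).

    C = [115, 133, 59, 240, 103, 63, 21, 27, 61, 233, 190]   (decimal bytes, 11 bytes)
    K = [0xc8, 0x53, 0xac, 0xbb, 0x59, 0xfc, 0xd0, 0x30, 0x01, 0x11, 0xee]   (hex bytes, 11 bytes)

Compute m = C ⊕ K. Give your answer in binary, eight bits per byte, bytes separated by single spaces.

10111011 11010110 10010111 01001011 00111110 11000011 11000101 00101011 00111100 11111000 01010000

73 XOR c8 = bb
85 XOR 53 = d6
3b XOR ac = 97
f0 XOR bb = 4b
67 XOR 59 = 3e
3f XOR fc = c3
15 XOR d0 = c5
1b XOR 30 = 2b
3d XOR 01 = 3c
e9 XOR 11 = f8
be XOR ee = 50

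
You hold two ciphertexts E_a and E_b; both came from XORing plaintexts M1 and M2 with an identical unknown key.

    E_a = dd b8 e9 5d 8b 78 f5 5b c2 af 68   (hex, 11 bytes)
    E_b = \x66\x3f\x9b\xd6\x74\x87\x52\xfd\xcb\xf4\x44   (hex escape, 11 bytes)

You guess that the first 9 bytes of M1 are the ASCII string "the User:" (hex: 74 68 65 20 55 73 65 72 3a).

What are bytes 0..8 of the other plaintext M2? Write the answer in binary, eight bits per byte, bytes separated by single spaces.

First, E_a ⊕ E_b = (M1 ⊕ K) ⊕ (M2 ⊕ K) = M1 ⊕ M2, so the key drops out. Then M2 = (M1 ⊕ M2) ⊕ M1 over the first 9 bytes.
byte 0: (dd ⊕ 66) ⊕ 74 = bb ⊕ 74 = cf
byte 1: (b8 ⊕ 3f) ⊕ 68 = 87 ⊕ 68 = ef
byte 2: (e9 ⊕ 9b) ⊕ 65 = 72 ⊕ 65 = 17
byte 3: (5d ⊕ d6) ⊕ 20 = 8b ⊕ 20 = ab
byte 4: (8b ⊕ 74) ⊕ 55 = ff ⊕ 55 = aa
byte 5: (78 ⊕ 87) ⊕ 73 = ff ⊕ 73 = 8c
byte 6: (f5 ⊕ 52) ⊕ 65 = a7 ⊕ 65 = c2
byte 7: (5b ⊕ fd) ⊕ 72 = a6 ⊕ 72 = d4
byte 8: (c2 ⊕ cb) ⊕ 3a = 09 ⊕ 3a = 33

11001111 11101111 00010111 10101011 10101010 10001100 11000010 11010100 00110011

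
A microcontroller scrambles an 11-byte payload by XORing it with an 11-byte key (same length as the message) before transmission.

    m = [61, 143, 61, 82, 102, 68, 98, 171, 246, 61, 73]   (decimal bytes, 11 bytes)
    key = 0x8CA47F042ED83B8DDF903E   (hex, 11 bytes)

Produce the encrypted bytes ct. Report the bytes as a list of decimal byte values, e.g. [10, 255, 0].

XOR is its own inverse, so applying the key byte-wise gives the result directly.
3d XOR 8c = b1
8f XOR a4 = 2b
3d XOR 7f = 42
52 XOR 04 = 56
66 XOR 2e = 48
44 XOR d8 = 9c
62 XOR 3b = 59
ab XOR 8d = 26
f6 XOR df = 29
3d XOR 90 = ad
49 XOR 3e = 77

[177, 43, 66, 86, 72, 156, 89, 38, 41, 173, 119]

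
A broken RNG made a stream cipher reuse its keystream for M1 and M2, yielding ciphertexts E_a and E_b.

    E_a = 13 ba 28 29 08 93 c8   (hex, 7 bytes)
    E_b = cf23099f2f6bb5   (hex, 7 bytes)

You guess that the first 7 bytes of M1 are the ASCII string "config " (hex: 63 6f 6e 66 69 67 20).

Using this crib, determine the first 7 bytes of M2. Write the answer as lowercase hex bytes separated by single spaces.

bf f6 4f d0 4e 9f 5d

First, E_a ⊕ E_b = (M1 ⊕ K) ⊕ (M2 ⊕ K) = M1 ⊕ M2, so the key drops out. Then M2 = (M1 ⊕ M2) ⊕ M1 over the first 7 bytes.
byte 0: (13 xor cf) xor 63 = dc xor 63 = bf
byte 1: (ba xor 23) xor 6f = 99 xor 6f = f6
byte 2: (28 xor 09) xor 6e = 21 xor 6e = 4f
byte 3: (29 xor 9f) xor 66 = b6 xor 66 = d0
byte 4: (08 xor 2f) xor 69 = 27 xor 69 = 4e
byte 5: (93 xor 6b) xor 67 = f8 xor 67 = 9f
byte 6: (c8 xor b5) xor 20 = 7d xor 20 = 5d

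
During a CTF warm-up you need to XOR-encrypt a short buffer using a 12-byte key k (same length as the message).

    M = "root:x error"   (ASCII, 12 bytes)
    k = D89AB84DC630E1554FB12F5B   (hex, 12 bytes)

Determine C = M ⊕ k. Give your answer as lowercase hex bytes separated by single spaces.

aa f5 d7 39 fc 48 c1 30 3d c3 40 29

byte 0: 72 ⊕ d8 = aa
byte 1: 6f ⊕ 9a = f5
byte 2: 6f ⊕ b8 = d7
byte 3: 74 ⊕ 4d = 39
byte 4: 3a ⊕ c6 = fc
byte 5: 78 ⊕ 30 = 48
byte 6: 20 ⊕ e1 = c1
byte 7: 65 ⊕ 55 = 30
byte 8: 72 ⊕ 4f = 3d
byte 9: 72 ⊕ b1 = c3
byte 10: 6f ⊕ 2f = 40
byte 11: 72 ⊕ 5b = 29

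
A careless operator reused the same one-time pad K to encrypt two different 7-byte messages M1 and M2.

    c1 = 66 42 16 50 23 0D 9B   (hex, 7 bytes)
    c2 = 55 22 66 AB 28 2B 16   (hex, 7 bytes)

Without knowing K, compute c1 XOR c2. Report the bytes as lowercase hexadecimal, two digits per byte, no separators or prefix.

c1 ⊕ c2 = (M1 ⊕ K) ⊕ (M2 ⊕ K) = M1 ⊕ M2 — the shared key cancels under XOR.
66 ^ 55 = 33
42 ^ 22 = 60
16 ^ 66 = 70
50 ^ ab = fb
23 ^ 28 = 0b
0d ^ 2b = 26
9b ^ 16 = 8d

336070fb0b268d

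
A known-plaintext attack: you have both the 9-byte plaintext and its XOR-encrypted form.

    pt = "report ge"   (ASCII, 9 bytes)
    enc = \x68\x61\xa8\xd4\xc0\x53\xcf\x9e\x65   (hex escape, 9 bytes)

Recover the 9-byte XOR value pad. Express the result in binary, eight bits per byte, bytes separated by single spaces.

Since enc = pt ⊕ pad, XORing both sides with pt gives pad = pt ⊕ enc.
byte 0: 72 ^ 68 = 1a
byte 1: 65 ^ 61 = 04
byte 2: 70 ^ a8 = d8
byte 3: 6f ^ d4 = bb
byte 4: 72 ^ c0 = b2
byte 5: 74 ^ 53 = 27
byte 6: 20 ^ cf = ef
byte 7: 67 ^ 9e = f9
byte 8: 65 ^ 65 = 00

00011010 00000100 11011000 10111011 10110010 00100111 11101111 11111001 00000000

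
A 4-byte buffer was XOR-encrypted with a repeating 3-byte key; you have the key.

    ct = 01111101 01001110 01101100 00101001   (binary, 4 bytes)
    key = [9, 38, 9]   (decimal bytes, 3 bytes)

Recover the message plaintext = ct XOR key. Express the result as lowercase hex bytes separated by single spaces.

The 3-byte key repeats, so the effective keystream is 09 26 09 09.
byte 0: 7d ^ 09 = 74
byte 1: 4e ^ 26 = 68
byte 2: 6c ^ 09 = 65
byte 3: 29 ^ 09 = 20

74 68 65 20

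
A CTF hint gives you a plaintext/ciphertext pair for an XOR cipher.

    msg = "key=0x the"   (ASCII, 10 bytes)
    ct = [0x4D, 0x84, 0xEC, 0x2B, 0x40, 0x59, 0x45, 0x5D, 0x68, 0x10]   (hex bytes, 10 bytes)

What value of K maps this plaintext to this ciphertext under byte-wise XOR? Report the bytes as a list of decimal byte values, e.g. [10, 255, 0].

Since ct = msg ⊕ K, XORing both sides with msg gives K = msg ⊕ ct.
01101011 ^ 01001101 = 00100110
01100101 ^ 10000100 = 11100001
01111001 ^ 11101100 = 10010101
00111101 ^ 00101011 = 00010110
00110000 ^ 01000000 = 01110000
01111000 ^ 01011001 = 00100001
00100000 ^ 01000101 = 01100101
01110100 ^ 01011101 = 00101001
01101000 ^ 01101000 = 00000000
01100101 ^ 00010000 = 01110101

[38, 225, 149, 22, 112, 33, 101, 41, 0, 117]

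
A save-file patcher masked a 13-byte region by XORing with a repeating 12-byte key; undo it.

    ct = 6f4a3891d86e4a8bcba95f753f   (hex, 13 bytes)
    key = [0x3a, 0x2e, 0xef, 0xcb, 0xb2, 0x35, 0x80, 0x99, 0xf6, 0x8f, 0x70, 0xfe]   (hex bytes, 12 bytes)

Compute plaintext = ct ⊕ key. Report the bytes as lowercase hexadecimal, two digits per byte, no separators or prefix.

5564d75a6a5bca123d262f8b05

The 12-byte key repeats, so the effective keystream is 3a 2e ef cb b2 35 80 99 f6 8f 70 fe 3a.
byte 0: 6f ⊕ 3a = 55
byte 1: 4a ⊕ 2e = 64
byte 2: 38 ⊕ ef = d7
byte 3: 91 ⊕ cb = 5a
byte 4: d8 ⊕ b2 = 6a
byte 5: 6e ⊕ 35 = 5b
byte 6: 4a ⊕ 80 = ca
byte 7: 8b ⊕ 99 = 12
byte 8: cb ⊕ f6 = 3d
byte 9: a9 ⊕ 8f = 26
byte 10: 5f ⊕ 70 = 2f
byte 11: 75 ⊕ fe = 8b
byte 12: 3f ⊕ 3a = 05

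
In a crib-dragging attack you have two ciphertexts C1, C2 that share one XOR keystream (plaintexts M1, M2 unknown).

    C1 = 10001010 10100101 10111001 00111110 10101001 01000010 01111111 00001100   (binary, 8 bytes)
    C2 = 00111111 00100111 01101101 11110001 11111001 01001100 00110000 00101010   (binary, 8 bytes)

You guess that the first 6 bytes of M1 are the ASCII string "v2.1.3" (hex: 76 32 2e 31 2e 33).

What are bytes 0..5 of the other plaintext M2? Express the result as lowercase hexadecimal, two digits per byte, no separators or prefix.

c3b0fafe7e3d

First, C1 ⊕ C2 = (M1 ⊕ K) ⊕ (M2 ⊕ K) = M1 ⊕ M2, so the key drops out. Then M2 = (M1 ⊕ M2) ⊕ M1 over the first 6 bytes.
byte 0: (8a ⊕ 3f) ⊕ 76 = b5 ⊕ 76 = c3
byte 1: (a5 ⊕ 27) ⊕ 32 = 82 ⊕ 32 = b0
byte 2: (b9 ⊕ 6d) ⊕ 2e = d4 ⊕ 2e = fa
byte 3: (3e ⊕ f1) ⊕ 31 = cf ⊕ 31 = fe
byte 4: (a9 ⊕ f9) ⊕ 2e = 50 ⊕ 2e = 7e
byte 5: (42 ⊕ 4c) ⊕ 33 = 0e ⊕ 33 = 3d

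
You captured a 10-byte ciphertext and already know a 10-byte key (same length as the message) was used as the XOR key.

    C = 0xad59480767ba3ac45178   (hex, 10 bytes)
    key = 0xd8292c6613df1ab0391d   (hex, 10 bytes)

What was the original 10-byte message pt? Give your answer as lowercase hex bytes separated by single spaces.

75 70 64 61 74 65 20 74 68 65

byte 0: 10101101 xor 11011000 = 01110101
byte 1: 01011001 xor 00101001 = 01110000
byte 2: 01001000 xor 00101100 = 01100100
byte 3: 00000111 xor 01100110 = 01100001
byte 4: 01100111 xor 00010011 = 01110100
byte 5: 10111010 xor 11011111 = 01100101
byte 6: 00111010 xor 00011010 = 00100000
byte 7: 11000100 xor 10110000 = 01110100
byte 8: 01010001 xor 00111001 = 01101000
byte 9: 01111000 xor 00011101 = 01100101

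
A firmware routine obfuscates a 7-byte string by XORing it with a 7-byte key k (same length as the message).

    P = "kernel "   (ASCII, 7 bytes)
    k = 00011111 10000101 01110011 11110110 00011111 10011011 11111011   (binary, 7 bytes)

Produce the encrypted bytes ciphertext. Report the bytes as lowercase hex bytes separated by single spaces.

74 e0 01 98 7a f7 db

01101011 ⊕ 00011111 = 01110100
01100101 ⊕ 10000101 = 11100000
01110010 ⊕ 01110011 = 00000001
01101110 ⊕ 11110110 = 10011000
01100101 ⊕ 00011111 = 01111010
01101100 ⊕ 10011011 = 11110111
00100000 ⊕ 11111011 = 11011011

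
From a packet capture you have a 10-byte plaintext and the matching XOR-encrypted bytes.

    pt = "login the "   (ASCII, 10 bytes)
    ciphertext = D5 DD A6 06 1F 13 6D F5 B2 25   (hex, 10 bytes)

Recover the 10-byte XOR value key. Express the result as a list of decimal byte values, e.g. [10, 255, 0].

[185, 178, 193, 111, 113, 51, 25, 157, 215, 5]

Since ciphertext = pt ⊕ key, XORing both sides with pt gives key = pt ⊕ ciphertext.
6c ^ d5 = b9
6f ^ dd = b2
67 ^ a6 = c1
69 ^ 06 = 6f
6e ^ 1f = 71
20 ^ 13 = 33
74 ^ 6d = 19
68 ^ f5 = 9d
65 ^ b2 = d7
20 ^ 25 = 05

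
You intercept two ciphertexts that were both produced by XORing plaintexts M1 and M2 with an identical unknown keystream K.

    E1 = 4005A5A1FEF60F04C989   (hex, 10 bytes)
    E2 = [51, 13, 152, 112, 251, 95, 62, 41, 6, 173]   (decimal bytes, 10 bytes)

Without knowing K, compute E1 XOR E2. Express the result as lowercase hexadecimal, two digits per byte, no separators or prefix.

73083dd105a9312dcf24

E1 ⊕ E2 = (M1 ⊕ K) ⊕ (M2 ⊕ K) = M1 ⊕ M2 — the shared key cancels under XOR.
 64 XOR  51 = 115
  5 XOR  13 =   8
165 XOR 152 =  61
161 XOR 112 = 209
254 XOR 251 =   5
246 XOR  95 = 169
 15 XOR  62 =  49
  4 XOR  41 =  45
201 XOR   6 = 207
137 XOR 173 =  36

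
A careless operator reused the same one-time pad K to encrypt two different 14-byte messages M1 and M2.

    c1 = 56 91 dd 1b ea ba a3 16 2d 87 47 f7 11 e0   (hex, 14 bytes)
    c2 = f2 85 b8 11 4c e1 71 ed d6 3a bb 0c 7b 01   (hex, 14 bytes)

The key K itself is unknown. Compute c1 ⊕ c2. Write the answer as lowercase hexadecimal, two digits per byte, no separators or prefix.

a414650aa65bd2fbfbbdfcfb6ae1

c1 ⊕ c2 = (M1 ⊕ K) ⊕ (M2 ⊕ K) = M1 ⊕ M2 — the shared key cancels under XOR.
byte 0: 01010110 xor 11110010 = 10100100
byte 1: 10010001 xor 10000101 = 00010100
byte 2: 11011101 xor 10111000 = 01100101
byte 3: 00011011 xor 00010001 = 00001010
byte 4: 11101010 xor 01001100 = 10100110
byte 5: 10111010 xor 11100001 = 01011011
byte 6: 10100011 xor 01110001 = 11010010
byte 7: 00010110 xor 11101101 = 11111011
byte 8: 00101101 xor 11010110 = 11111011
byte 9: 10000111 xor 00111010 = 10111101
byte 10: 01000111 xor 10111011 = 11111100
byte 11: 11110111 xor 00001100 = 11111011
byte 12: 00010001 xor 01111011 = 01101010
byte 13: 11100000 xor 00000001 = 11100001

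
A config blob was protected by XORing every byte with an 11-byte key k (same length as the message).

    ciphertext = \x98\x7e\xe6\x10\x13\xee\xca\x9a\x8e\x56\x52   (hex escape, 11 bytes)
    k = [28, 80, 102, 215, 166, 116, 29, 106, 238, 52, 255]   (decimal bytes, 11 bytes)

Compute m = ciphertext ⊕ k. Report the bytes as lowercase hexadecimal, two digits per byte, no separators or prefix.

842e80c7b59ad7f06062ad

152 XOR  28 = 132
126 XOR  80 =  46
230 XOR 102 = 128
 16 XOR 215 = 199
 19 XOR 166 = 181
238 XOR 116 = 154
202 XOR  29 = 215
154 XOR 106 = 240
142 XOR 238 =  96
 86 XOR  52 =  98
 82 XOR 255 = 173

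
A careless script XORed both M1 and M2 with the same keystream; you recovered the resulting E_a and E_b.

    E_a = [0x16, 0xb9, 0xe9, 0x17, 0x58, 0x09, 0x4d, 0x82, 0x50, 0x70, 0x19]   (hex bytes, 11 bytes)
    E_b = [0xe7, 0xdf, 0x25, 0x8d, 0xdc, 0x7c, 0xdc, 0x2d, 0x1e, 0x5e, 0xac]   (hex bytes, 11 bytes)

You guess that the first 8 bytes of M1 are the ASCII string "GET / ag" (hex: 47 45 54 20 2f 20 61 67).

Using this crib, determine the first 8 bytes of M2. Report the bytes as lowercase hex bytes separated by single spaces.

First, E_a ⊕ E_b = (M1 ⊕ K) ⊕ (M2 ⊕ K) = M1 ⊕ M2, so the key drops out. Then M2 = (M1 ⊕ M2) ⊕ M1 over the first 8 bytes.
byte 0: (16 XOR e7) XOR 47 = f1 XOR 47 = b6
byte 1: (b9 XOR df) XOR 45 = 66 XOR 45 = 23
byte 2: (e9 XOR 25) XOR 54 = cc XOR 54 = 98
byte 3: (17 XOR 8d) XOR 20 = 9a XOR 20 = ba
byte 4: (58 XOR dc) XOR 2f = 84 XOR 2f = ab
byte 5: (09 XOR 7c) XOR 20 = 75 XOR 20 = 55
byte 6: (4d XOR dc) XOR 61 = 91 XOR 61 = f0
byte 7: (82 XOR 2d) XOR 67 = af XOR 67 = c8

b6 23 98 ba ab 55 f0 c8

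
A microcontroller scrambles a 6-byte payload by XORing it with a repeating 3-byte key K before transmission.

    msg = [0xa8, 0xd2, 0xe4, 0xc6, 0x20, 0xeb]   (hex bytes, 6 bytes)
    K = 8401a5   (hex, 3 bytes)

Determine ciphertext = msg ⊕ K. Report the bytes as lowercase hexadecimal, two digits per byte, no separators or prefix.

The 3-byte key repeats, so the effective keystream is 84 01 a5 84 01 a5.
byte 0: 10101000 xor 10000100 = 00101100
byte 1: 11010010 xor 00000001 = 11010011
byte 2: 11100100 xor 10100101 = 01000001
byte 3: 11000110 xor 10000100 = 01000010
byte 4: 00100000 xor 00000001 = 00100001
byte 5: 11101011 xor 10100101 = 01001110

2cd34142214e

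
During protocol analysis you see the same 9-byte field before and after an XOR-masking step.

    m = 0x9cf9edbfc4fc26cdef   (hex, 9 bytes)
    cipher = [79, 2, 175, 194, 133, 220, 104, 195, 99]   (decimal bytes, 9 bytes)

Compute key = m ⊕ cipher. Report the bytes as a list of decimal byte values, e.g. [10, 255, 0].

Since cipher = m ⊕ key, XORing both sides with m gives key = m ⊕ cipher.
9c ⊕ 4f = d3
f9 ⊕ 02 = fb
ed ⊕ af = 42
bf ⊕ c2 = 7d
c4 ⊕ 85 = 41
fc ⊕ dc = 20
26 ⊕ 68 = 4e
cd ⊕ c3 = 0e
ef ⊕ 63 = 8c

[211, 251, 66, 125, 65, 32, 78, 14, 140]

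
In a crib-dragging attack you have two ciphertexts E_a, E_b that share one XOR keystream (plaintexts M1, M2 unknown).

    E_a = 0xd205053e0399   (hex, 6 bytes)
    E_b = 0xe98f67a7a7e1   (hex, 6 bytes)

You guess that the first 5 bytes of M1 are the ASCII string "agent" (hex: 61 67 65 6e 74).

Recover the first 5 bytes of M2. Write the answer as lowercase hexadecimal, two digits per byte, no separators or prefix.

5aed07f7d0

First, E_a ⊕ E_b = (M1 ⊕ K) ⊕ (M2 ⊕ K) = M1 ⊕ M2, so the key drops out. Then M2 = (M1 ⊕ M2) ⊕ M1 over the first 5 bytes.
byte 0: (d2 xor e9) xor 61 = 3b xor 61 = 5a
byte 1: (05 xor 8f) xor 67 = 8a xor 67 = ed
byte 2: (05 xor 67) xor 65 = 62 xor 65 = 07
byte 3: (3e xor a7) xor 6e = 99 xor 6e = f7
byte 4: (03 xor a7) xor 74 = a4 xor 74 = d0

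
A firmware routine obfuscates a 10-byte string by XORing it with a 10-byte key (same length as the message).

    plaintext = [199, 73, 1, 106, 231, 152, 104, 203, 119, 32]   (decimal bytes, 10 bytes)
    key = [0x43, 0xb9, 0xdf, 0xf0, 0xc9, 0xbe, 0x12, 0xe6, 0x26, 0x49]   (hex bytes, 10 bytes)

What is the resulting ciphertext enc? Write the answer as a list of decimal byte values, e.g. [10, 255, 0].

[132, 240, 222, 154, 46, 38, 122, 45, 81, 105]

byte 0: 11000111 ^ 01000011 = 10000100
byte 1: 01001001 ^ 10111001 = 11110000
byte 2: 00000001 ^ 11011111 = 11011110
byte 3: 01101010 ^ 11110000 = 10011010
byte 4: 11100111 ^ 11001001 = 00101110
byte 5: 10011000 ^ 10111110 = 00100110
byte 6: 01101000 ^ 00010010 = 01111010
byte 7: 11001011 ^ 11100110 = 00101101
byte 8: 01110111 ^ 00100110 = 01010001
byte 9: 00100000 ^ 01001001 = 01101001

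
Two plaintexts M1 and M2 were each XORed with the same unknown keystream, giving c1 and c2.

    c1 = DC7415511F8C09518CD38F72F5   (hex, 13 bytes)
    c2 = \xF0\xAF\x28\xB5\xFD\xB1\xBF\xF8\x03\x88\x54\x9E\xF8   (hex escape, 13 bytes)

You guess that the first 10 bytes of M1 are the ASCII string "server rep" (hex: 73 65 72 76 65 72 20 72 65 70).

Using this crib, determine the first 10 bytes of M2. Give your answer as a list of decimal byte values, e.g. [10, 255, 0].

[95, 190, 79, 146, 135, 79, 150, 219, 234, 43]

First, c1 ⊕ c2 = (M1 ⊕ K) ⊕ (M2 ⊕ K) = M1 ⊕ M2, so the key drops out. Then M2 = (M1 ⊕ M2) ⊕ M1 over the first 10 bytes.
byte 0: (dc XOR f0) XOR 73 = 2c XOR 73 = 5f
byte 1: (74 XOR af) XOR 65 = db XOR 65 = be
byte 2: (15 XOR 28) XOR 72 = 3d XOR 72 = 4f
byte 3: (51 XOR b5) XOR 76 = e4 XOR 76 = 92
byte 4: (1f XOR fd) XOR 65 = e2 XOR 65 = 87
byte 5: (8c XOR b1) XOR 72 = 3d XOR 72 = 4f
byte 6: (09 XOR bf) XOR 20 = b6 XOR 20 = 96
byte 7: (51 XOR f8) XOR 72 = a9 XOR 72 = db
byte 8: (8c XOR 03) XOR 65 = 8f XOR 65 = ea
byte 9: (d3 XOR 88) XOR 70 = 5b XOR 70 = 2b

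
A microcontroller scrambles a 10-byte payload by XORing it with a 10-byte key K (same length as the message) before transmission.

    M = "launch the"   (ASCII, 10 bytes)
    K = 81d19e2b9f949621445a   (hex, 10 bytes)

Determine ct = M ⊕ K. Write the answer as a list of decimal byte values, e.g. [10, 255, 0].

[237, 176, 235, 69, 252, 252, 182, 85, 44, 63]

byte 0: 6c XOR 81 = ed
byte 1: 61 XOR d1 = b0
byte 2: 75 XOR 9e = eb
byte 3: 6e XOR 2b = 45
byte 4: 63 XOR 9f = fc
byte 5: 68 XOR 94 = fc
byte 6: 20 XOR 96 = b6
byte 7: 74 XOR 21 = 55
byte 8: 68 XOR 44 = 2c
byte 9: 65 XOR 5a = 3f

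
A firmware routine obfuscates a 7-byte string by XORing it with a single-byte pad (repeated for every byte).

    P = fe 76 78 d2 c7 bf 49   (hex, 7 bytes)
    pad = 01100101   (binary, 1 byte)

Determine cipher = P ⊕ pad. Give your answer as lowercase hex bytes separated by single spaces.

The 1-byte key repeats, so the effective keystream is 65 65 65 65 65 65 65.
byte 0: fe XOR 65 = 9b
byte 1: 76 XOR 65 = 13
byte 2: 78 XOR 65 = 1d
byte 3: d2 XOR 65 = b7
byte 4: c7 XOR 65 = a2
byte 5: bf XOR 65 = da
byte 6: 49 XOR 65 = 2c

9b 13 1d b7 a2 da 2c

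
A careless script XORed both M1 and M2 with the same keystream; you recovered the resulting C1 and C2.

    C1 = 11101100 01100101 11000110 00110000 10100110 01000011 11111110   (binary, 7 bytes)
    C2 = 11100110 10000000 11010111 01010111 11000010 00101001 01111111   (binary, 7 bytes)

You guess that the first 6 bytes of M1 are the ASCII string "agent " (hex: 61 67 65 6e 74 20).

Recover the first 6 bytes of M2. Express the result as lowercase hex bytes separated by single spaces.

6b 82 74 09 10 4a

First, C1 ⊕ C2 = (M1 ⊕ K) ⊕ (M2 ⊕ K) = M1 ⊕ M2, so the key drops out. Then M2 = (M1 ⊕ M2) ⊕ M1 over the first 6 bytes.
byte 0: (ec xor e6) xor 61 = 0a xor 61 = 6b
byte 1: (65 xor 80) xor 67 = e5 xor 67 = 82
byte 2: (c6 xor d7) xor 65 = 11 xor 65 = 74
byte 3: (30 xor 57) xor 6e = 67 xor 6e = 09
byte 4: (a6 xor c2) xor 74 = 64 xor 74 = 10
byte 5: (43 xor 29) xor 20 = 6a xor 20 = 4a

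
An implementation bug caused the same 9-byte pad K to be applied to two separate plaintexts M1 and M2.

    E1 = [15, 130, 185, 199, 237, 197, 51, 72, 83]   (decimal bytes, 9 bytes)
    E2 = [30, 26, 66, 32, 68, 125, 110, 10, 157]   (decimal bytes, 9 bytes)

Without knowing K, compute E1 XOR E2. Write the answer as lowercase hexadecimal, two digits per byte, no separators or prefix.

E1 ⊕ E2 = (M1 ⊕ K) ⊕ (M2 ⊕ K) = M1 ⊕ M2 — the shared key cancels under XOR.
00001111 ^ 00011110 = 00010001
10000010 ^ 00011010 = 10011000
10111001 ^ 01000010 = 11111011
11000111 ^ 00100000 = 11100111
11101101 ^ 01000100 = 10101001
11000101 ^ 01111101 = 10111000
00110011 ^ 01101110 = 01011101
01001000 ^ 00001010 = 01000010
01010011 ^ 10011101 = 11001110

1198fbe7a9b85d42ce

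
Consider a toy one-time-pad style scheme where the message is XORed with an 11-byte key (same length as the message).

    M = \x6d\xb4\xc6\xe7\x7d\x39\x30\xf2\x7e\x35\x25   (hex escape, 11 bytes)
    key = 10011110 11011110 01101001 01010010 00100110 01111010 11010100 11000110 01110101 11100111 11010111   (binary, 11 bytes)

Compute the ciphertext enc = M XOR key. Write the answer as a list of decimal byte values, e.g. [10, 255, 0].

[243, 106, 175, 181, 91, 67, 228, 52, 11, 210, 242]

byte 0: 109 ^ 158 = 243
byte 1: 180 ^ 222 = 106
byte 2: 198 ^ 105 = 175
byte 3: 231 ^  82 = 181
byte 4: 125 ^  38 =  91
byte 5:  57 ^ 122 =  67
byte 6:  48 ^ 212 = 228
byte 7: 242 ^ 198 =  52
byte 8: 126 ^ 117 =  11
byte 9:  53 ^ 231 = 210
byte 10:  37 ^ 215 = 242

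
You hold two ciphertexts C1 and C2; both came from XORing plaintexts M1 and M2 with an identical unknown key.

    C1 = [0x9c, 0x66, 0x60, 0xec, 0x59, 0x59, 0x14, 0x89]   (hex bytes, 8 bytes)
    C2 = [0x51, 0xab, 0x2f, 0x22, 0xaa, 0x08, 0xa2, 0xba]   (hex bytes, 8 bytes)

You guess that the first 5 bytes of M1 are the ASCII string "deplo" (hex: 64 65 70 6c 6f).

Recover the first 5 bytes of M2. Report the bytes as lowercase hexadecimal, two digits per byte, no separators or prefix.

a9a83fa29c

First, C1 ⊕ C2 = (M1 ⊕ K) ⊕ (M2 ⊕ K) = M1 ⊕ M2, so the key drops out. Then M2 = (M1 ⊕ M2) ⊕ M1 over the first 5 bytes.
byte 0: (9c xor 51) xor 64 = cd xor 64 = a9
byte 1: (66 xor ab) xor 65 = cd xor 65 = a8
byte 2: (60 xor 2f) xor 70 = 4f xor 70 = 3f
byte 3: (ec xor 22) xor 6c = ce xor 6c = a2
byte 4: (59 xor aa) xor 6f = f3 xor 6f = 9c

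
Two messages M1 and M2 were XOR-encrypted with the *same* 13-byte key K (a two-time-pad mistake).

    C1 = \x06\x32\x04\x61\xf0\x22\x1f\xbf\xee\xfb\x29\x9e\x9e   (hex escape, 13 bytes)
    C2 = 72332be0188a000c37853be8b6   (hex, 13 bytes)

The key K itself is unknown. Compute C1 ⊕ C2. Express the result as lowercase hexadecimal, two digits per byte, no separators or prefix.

C1 ⊕ C2 = (M1 ⊕ K) ⊕ (M2 ⊕ K) = M1 ⊕ M2 — the shared key cancels under XOR.
06 xor 72 = 74
32 xor 33 = 01
04 xor 2b = 2f
61 xor e0 = 81
f0 xor 18 = e8
22 xor 8a = a8
1f xor 00 = 1f
bf xor 0c = b3
ee xor 37 = d9
fb xor 85 = 7e
29 xor 3b = 12
9e xor e8 = 76
9e xor b6 = 28

74012f81e8a81fb3d97e127628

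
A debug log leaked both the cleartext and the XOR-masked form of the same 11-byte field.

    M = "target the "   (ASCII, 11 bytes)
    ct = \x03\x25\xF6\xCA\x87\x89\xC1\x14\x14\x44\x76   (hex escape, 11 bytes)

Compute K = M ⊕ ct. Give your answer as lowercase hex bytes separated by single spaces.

Since ct = M ⊕ K, XORing both sides with M gives K = M ⊕ ct.
byte 0: 01110100 ⊕ 00000011 = 01110111
byte 1: 01100001 ⊕ 00100101 = 01000100
byte 2: 01110010 ⊕ 11110110 = 10000100
byte 3: 01100111 ⊕ 11001010 = 10101101
byte 4: 01100101 ⊕ 10000111 = 11100010
byte 5: 01110100 ⊕ 10001001 = 11111101
byte 6: 00100000 ⊕ 11000001 = 11100001
byte 7: 01110100 ⊕ 00010100 = 01100000
byte 8: 01101000 ⊕ 00010100 = 01111100
byte 9: 01100101 ⊕ 01000100 = 00100001
byte 10: 00100000 ⊕ 01110110 = 01010110

77 44 84 ad e2 fd e1 60 7c 21 56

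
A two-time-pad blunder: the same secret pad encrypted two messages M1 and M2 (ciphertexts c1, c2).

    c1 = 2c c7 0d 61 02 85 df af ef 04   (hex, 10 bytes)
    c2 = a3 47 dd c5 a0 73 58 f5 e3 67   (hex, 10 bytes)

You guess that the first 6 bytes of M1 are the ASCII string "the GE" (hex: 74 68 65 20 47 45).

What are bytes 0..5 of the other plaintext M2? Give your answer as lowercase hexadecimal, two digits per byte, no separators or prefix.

First, c1 ⊕ c2 = (M1 ⊕ K) ⊕ (M2 ⊕ K) = M1 ⊕ M2, so the key drops out. Then M2 = (M1 ⊕ M2) ⊕ M1 over the first 6 bytes.
byte 0: (2c ^ a3) ^ 74 = 8f ^ 74 = fb
byte 1: (c7 ^ 47) ^ 68 = 80 ^ 68 = e8
byte 2: (0d ^ dd) ^ 65 = d0 ^ 65 = b5
byte 3: (61 ^ c5) ^ 20 = a4 ^ 20 = 84
byte 4: (02 ^ a0) ^ 47 = a2 ^ 47 = e5
byte 5: (85 ^ 73) ^ 45 = f6 ^ 45 = b3

fbe8b584e5b3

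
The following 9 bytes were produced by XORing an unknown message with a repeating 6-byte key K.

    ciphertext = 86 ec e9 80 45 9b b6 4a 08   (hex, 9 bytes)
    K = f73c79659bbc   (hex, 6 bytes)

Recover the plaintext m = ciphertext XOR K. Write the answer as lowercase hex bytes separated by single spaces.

71 d0 90 e5 de 27 41 76 71

The 6-byte key repeats, so the effective keystream is f7 3c 79 65 9b bc f7 3c 79.
byte 0: 86 ^ f7 = 71
byte 1: ec ^ 3c = d0
byte 2: e9 ^ 79 = 90
byte 3: 80 ^ 65 = e5
byte 4: 45 ^ 9b = de
byte 5: 9b ^ bc = 27
byte 6: b6 ^ f7 = 41
byte 7: 4a ^ 3c = 76
byte 8: 08 ^ 79 = 71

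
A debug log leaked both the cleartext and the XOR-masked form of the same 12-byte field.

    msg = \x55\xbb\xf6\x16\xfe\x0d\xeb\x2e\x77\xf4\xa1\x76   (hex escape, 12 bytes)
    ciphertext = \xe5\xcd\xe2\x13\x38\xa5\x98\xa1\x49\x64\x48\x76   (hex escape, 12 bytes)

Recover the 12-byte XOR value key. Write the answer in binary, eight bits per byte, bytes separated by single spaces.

Since ciphertext = msg ⊕ key, XORing both sides with msg gives key = msg ⊕ ciphertext.
01010101 ^ 11100101 = 10110000
10111011 ^ 11001101 = 01110110
11110110 ^ 11100010 = 00010100
00010110 ^ 00010011 = 00000101
11111110 ^ 00111000 = 11000110
00001101 ^ 10100101 = 10101000
11101011 ^ 10011000 = 01110011
00101110 ^ 10100001 = 10001111
01110111 ^ 01001001 = 00111110
11110100 ^ 01100100 = 10010000
10100001 ^ 01001000 = 11101001
01110110 ^ 01110110 = 00000000

10110000 01110110 00010100 00000101 11000110 10101000 01110011 10001111 00111110 10010000 11101001 00000000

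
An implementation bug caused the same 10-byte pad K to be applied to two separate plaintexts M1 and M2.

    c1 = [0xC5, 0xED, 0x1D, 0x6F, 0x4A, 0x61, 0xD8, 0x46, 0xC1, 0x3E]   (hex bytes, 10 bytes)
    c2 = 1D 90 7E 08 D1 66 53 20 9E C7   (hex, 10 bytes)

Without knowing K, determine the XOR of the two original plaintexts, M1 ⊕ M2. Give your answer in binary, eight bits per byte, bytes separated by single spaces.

11011000 01111101 01100011 01100111 10011011 00000111 10001011 01100110 01011111 11111001

c1 ⊕ c2 = (M1 ⊕ K) ⊕ (M2 ⊕ K) = M1 ⊕ M2 — the shared key cancels under XOR.
197 ⊕  29 = 216
237 ⊕ 144 = 125
 29 ⊕ 126 =  99
111 ⊕   8 = 103
 74 ⊕ 209 = 155
 97 ⊕ 102 =   7
216 ⊕  83 = 139
 70 ⊕  32 = 102
193 ⊕ 158 =  95
 62 ⊕ 199 = 249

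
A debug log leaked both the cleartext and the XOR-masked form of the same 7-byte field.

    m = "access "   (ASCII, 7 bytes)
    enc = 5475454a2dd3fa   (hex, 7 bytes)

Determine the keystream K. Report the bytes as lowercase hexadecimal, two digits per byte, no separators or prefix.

Since enc = m ⊕ K, XORing both sides with m gives K = m ⊕ enc.
61 ^ 54 = 35
63 ^ 75 = 16
63 ^ 45 = 26
65 ^ 4a = 2f
73 ^ 2d = 5e
73 ^ d3 = a0
20 ^ fa = da

3516262f5ea0da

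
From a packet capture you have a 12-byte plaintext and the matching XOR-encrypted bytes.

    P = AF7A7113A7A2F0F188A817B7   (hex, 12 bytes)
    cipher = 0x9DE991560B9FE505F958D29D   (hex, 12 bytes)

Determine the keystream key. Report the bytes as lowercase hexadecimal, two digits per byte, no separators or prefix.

Since cipher = P ⊕ key, XORing both sides with P gives key = P ⊕ cipher.
af xor 9d = 32
7a xor e9 = 93
71 xor 91 = e0
13 xor 56 = 45
a7 xor 0b = ac
a2 xor 9f = 3d
f0 xor e5 = 15
f1 xor 05 = f4
88 xor f9 = 71
a8 xor 58 = f0
17 xor d2 = c5
b7 xor 9d = 2a

3293e045ac3d15f471f0c52a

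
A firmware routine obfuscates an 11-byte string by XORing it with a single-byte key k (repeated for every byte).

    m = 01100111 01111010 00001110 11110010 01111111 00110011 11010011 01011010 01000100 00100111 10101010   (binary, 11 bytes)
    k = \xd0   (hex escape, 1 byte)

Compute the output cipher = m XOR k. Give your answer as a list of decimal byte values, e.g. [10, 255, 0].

The 1-byte key repeats, so the effective keystream is d0 d0 d0 d0 d0 d0 d0 d0 d0 d0 d0.
byte 0: 67 ⊕ d0 = b7
byte 1: 7a ⊕ d0 = aa
byte 2: 0e ⊕ d0 = de
byte 3: f2 ⊕ d0 = 22
byte 4: 7f ⊕ d0 = af
byte 5: 33 ⊕ d0 = e3
byte 6: d3 ⊕ d0 = 03
byte 7: 5a ⊕ d0 = 8a
byte 8: 44 ⊕ d0 = 94
byte 9: 27 ⊕ d0 = f7
byte 10: aa ⊕ d0 = 7a

[183, 170, 222, 34, 175, 227, 3, 138, 148, 247, 122]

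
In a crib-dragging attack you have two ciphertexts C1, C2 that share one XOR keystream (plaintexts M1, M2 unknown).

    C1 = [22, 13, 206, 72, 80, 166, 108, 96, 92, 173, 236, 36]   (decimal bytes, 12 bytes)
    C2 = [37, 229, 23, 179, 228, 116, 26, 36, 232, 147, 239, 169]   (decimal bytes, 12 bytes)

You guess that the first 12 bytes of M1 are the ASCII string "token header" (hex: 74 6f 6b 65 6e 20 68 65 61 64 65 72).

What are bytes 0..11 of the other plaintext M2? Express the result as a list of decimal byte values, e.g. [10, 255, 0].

[71, 135, 178, 158, 218, 242, 30, 33, 213, 90, 102, 255]

First, C1 ⊕ C2 = (M1 ⊕ K) ⊕ (M2 ⊕ K) = M1 ⊕ M2, so the key drops out. Then M2 = (M1 ⊕ M2) ⊕ M1 over the first 12 bytes.
byte 0: (16 ^ 25) ^ 74 = 33 ^ 74 = 47
byte 1: (0d ^ e5) ^ 6f = e8 ^ 6f = 87
byte 2: (ce ^ 17) ^ 6b = d9 ^ 6b = b2
byte 3: (48 ^ b3) ^ 65 = fb ^ 65 = 9e
byte 4: (50 ^ e4) ^ 6e = b4 ^ 6e = da
byte 5: (a6 ^ 74) ^ 20 = d2 ^ 20 = f2
byte 6: (6c ^ 1a) ^ 68 = 76 ^ 68 = 1e
byte 7: (60 ^ 24) ^ 65 = 44 ^ 65 = 21
byte 8: (5c ^ e8) ^ 61 = b4 ^ 61 = d5
byte 9: (ad ^ 93) ^ 64 = 3e ^ 64 = 5a
byte 10: (ec ^ ef) ^ 65 = 03 ^ 65 = 66
byte 11: (24 ^ a9) ^ 72 = 8d ^ 72 = ff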